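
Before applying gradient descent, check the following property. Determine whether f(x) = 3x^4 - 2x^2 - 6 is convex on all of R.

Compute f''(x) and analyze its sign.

f(x) = 3x^4 - 2x^2 - 6
f'(x) = 12x^3 + -4x
f''(x) = 36x^2 + -4
f''(0) = -4 < 0, so not convex near x = 0
Therefore, f is not globally convex on R.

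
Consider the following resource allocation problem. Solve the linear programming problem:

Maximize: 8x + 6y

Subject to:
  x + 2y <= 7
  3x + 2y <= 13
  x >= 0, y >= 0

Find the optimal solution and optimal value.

Feasible vertices: (0, 0), (0, 7/2), (3, 2), (13/3, 0)
Objective 8x + 6y at each:
  (0, 0): 0
  (0, 7/2): 21
  (3, 2): 36
  (13/3, 0): 104/3
Maximum is 36 at (3, 2).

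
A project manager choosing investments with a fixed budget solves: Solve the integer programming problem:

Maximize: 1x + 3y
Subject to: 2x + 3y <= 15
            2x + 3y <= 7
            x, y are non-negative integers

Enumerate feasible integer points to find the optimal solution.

Constraint 1: 2x + 3y <= 15
Constraint 2: 2x + 3y <= 7
Feasible x range (need y >= 0): 0 <= x <= min(15/2, 7/2) => x in {0, ..., 3}.
Enumerate feasible integer points row by row (the coefficient of y is 3 > 0, so for each x the largest feasible y gives the best value):
  x = 0: y <= min((15 - 2*0)/3, (7 - 2*0)/3) => y in {0, ..., 2}; best 1*0 + 3*2 = 6
  x = 1: y <= min((15 - 2*1)/3, (7 - 2*1)/3) => y in {0, ..., 1}; best 1*1 + 3*1 = 4
  x = 2: y <= min((15 - 2*2)/3, (7 - 2*2)/3) => y in {0, ..., 1}; best 1*2 + 3*1 = 5
  x = 3: y <= min((15 - 2*3)/3, (7 - 2*3)/3) => y in {0}; best 1*3 + 3*0 = 3
The maximum 1x + 3y = 6 is achieved at x = 0, y = 2.
Check: 2*0 + 3*2 = 6 <= 15 and 2*0 + 3*2 = 6 <= 7.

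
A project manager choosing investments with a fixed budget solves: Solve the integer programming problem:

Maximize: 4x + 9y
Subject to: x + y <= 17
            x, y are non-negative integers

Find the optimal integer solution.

Objective: 4x + 9y, constraint: x + y <= 17
Coefficient of y is 9 > coefficient of x is 4, so allocate the entire budget to y.
Optimal: x = 0, y = 17, value = 153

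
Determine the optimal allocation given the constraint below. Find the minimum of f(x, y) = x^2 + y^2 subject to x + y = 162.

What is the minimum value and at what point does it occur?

Substitute y = 162 - x into f(x,y) = x^2 + y^2:
g(x) = x^2 + (162 - x)^2 = 2x^2 - 324x + 26244
g'(x) = 4x - 324 = 0  =>  x = 81
y = 162 - 81 = 81
Minimum value = 81^2 + 81^2 = 13122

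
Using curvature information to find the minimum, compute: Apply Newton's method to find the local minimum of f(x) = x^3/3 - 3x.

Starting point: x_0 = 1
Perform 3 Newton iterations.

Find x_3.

f(x) = x^3/3 - 3x
f'(x) = x^2 - 3, f''(x) = 2x
Newton update: x_{n+1} = x_n - (x_n^2 - 3)/(2*x_n)
Step 1: x_0 = 1, f'=-2, f''=2, x_1 = 2
Step 2: x_1 = 2, f'=1, f''=4, x_2 = 7/4
Step 3: x_2 = 7/4, f'=1/16, f''=7/2, x_3 = 97/56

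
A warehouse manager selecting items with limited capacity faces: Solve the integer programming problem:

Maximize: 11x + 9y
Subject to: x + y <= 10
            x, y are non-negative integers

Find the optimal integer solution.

Objective: 11x + 9y, constraint: x + y <= 10
Coefficient of x is 11 >= coefficient of y is 9, so allocate the entire budget to x.
Optimal: x = 10, y = 0, value = 110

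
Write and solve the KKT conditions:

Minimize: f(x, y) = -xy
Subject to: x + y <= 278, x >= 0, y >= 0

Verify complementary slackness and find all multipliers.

Problem: min -xy s.t. x + y <= 278 (multiplier lambda), x >= 0 (mu_x), y >= 0 (mu_y)
KKT stationarity: -y + lambda - mu_x = 0, -x + lambda - mu_y = 0, with lambda, mu_x, mu_y >= 0
Complementary slackness: lambda*(x + y - 278) = 0, mu_x*x = 0, mu_y*y = 0
If lambda = 0: y = -mu_x <= 0 and x = -mu_y <= 0 force x = y = 0 with f = 0; but x = y = 139 is feasible with f = -19321 < 0, so this is not the minimum. Hence lambda > 0 and x + y = 278.
Try x > 0, y > 0 (so mu_x = mu_y = 0): y = lambda, x = lambda => x = y = lambda
x + y = 278 => 2*lambda = 278 => lambda = 139
x* = y* = 139 > 0, consistent with mu_x = mu_y = 0.
(Any feasible point with x = 0 or y = 0 has f = 0 > -19321, so the minimum is not on those boundaries.)
min(-xy) = -19321 (i.e. max xy = 19321)
Multipliers: lambda = 139, mu_x = 0, mu_y = 0
Complementary slackness: lambda*(x + y - 278) = 139*(139 + 139 - 278) = 0, mu_x*x = 0*139 = 0, mu_y*y = 0*139 = 0. Satisfied.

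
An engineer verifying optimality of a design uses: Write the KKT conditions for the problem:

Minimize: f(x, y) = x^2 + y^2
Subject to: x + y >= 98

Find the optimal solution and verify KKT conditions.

KKT conditions for min x^2 + y^2 s.t. x + y >= 98:
Stationarity: 2x = mu, 2y = mu
So x = y = mu/2.
Complementary slackness: mu*(x + y - 98) = 0
Primal feasibility: x + y >= 98; dual feasibility: mu >= 0
If mu = 0 then x = y = 0, but 0 + 0 < 98 is infeasible, so the constraint is active.
Constraint active: x + y = 2*(mu/2) = 98 => mu = 98
x = y = 49, f = 4802
Verify: stationarity 2*49 = 98 = mu; primal 49 + 49 = 98 >= 98; dual mu = 98 >= 0; complementary slackness 98*(98 - 98) = 0. All KKT conditions hold.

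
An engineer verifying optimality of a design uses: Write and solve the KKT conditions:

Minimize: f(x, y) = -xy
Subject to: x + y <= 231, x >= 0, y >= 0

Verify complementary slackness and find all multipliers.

Problem: min -xy s.t. x + y <= 231 (multiplier lambda), x >= 0 (mu_x), y >= 0 (mu_y)
KKT stationarity: -y + lambda - mu_x = 0, -x + lambda - mu_y = 0, with lambda, mu_x, mu_y >= 0
Complementary slackness: lambda*(x + y - 231) = 0, mu_x*x = 0, mu_y*y = 0
If lambda = 0: y = -mu_x <= 0 and x = -mu_y <= 0 force x = y = 0 with f = 0; but x = y = 231/2 is feasible with f = -53361/4 < 0, so this is not the minimum. Hence lambda > 0 and x + y = 231.
Try x > 0, y > 0 (so mu_x = mu_y = 0): y = lambda, x = lambda => x = y = lambda
x + y = 231 => 2*lambda = 231 => lambda = 231/2
x* = y* = 231/2 > 0, consistent with mu_x = mu_y = 0.
(Any feasible point with x = 0 or y = 0 has f = 0 > -53361/4, so the minimum is not on those boundaries.)
min(-xy) = -53361/4 (i.e. max xy = 53361/4)
Multipliers: lambda = 231/2, mu_x = 0, mu_y = 0
Complementary slackness: lambda*(x + y - 231) = 231/2*(231/2 + 231/2 - 231) = 0, mu_x*x = 0*231/2 = 0, mu_y*y = 0*231/2 = 0. Satisfied.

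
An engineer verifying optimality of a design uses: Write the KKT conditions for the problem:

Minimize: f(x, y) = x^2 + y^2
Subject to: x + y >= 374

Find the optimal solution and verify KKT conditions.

KKT conditions for min x^2 + y^2 s.t. x + y >= 374:
Stationarity: 2x = mu, 2y = mu
So x = y = mu/2.
Complementary slackness: mu*(x + y - 374) = 0
Primal feasibility: x + y >= 374; dual feasibility: mu >= 0
If mu = 0 then x = y = 0, but 0 + 0 < 374 is infeasible, so the constraint is active.
Constraint active: x + y = 2*(mu/2) = 374 => mu = 374
x = y = 187, f = 69938
Verify: stationarity 2*187 = 374 = mu; primal 187 + 187 = 374 >= 374; dual mu = 374 >= 0; complementary slackness 374*(374 - 374) = 0. All KKT conditions hold.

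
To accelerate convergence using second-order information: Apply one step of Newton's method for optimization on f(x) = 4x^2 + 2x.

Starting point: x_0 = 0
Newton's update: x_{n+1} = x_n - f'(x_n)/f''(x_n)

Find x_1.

f(x) = 4x^2 + 2x
f'(x) = 8x + (2), f''(x) = 8
Newton step: x_1 = x_0 - f'(x_0)/f''(x_0)
f'(0) = 2
x_1 = 0 - 2/8 = -1/4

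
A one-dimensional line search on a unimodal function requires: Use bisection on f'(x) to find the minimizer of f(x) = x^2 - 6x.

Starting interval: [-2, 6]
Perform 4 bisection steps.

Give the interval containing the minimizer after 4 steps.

Finding critical point of f(x) = x^2 - 6x using bisection on f'(x) = 2x + -6.
f'(x) = 0 when x = 3.
Starting interval: [-2, 6]
Step 1: mid = 2, f'(mid) = -2, new interval = [2, 6]
Step 2: mid = 4, f'(mid) = 2, new interval = [2, 4]
Step 3: mid = 3, f'(mid) = 0, new interval = [3, 3]
Step 4: mid = 3, f'(mid) = 0, new interval = [3, 3]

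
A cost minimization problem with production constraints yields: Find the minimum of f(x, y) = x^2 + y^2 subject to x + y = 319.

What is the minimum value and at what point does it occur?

Substitute y = 319 - x into f(x,y) = x^2 + y^2:
g(x) = x^2 + (319 - x)^2 = 2x^2 - 638x + 101761
g'(x) = 4x - 638 = 0  =>  x = 319/2
y = 319 - 319/2 = 319/2
Minimum value = (319/2)^2 + (319/2)^2 = 101761/2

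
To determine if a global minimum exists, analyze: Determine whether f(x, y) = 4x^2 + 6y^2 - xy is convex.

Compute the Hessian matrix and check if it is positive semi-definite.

f(x,y) = 4x^2 + 6y^2 - xy
Hessian H = [[8, -1], [-1, 12]]
trace(H) = 20, det(H) = 95
Eigenvalues: (20 +/- sqrt(20)) / 2 = 12.24, 7.764
Since both eigenvalues > 0, f is convex.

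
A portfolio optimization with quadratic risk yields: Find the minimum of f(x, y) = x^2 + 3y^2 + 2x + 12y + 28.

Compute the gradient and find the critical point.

f(x,y) = x^2 + 3y^2 + 2x + 12y + 28
df/dx = 2x + (2) = 0  =>  x = -1
df/dy = 6y + (12) = 0  =>  y = -2
f(-1, -2) = 1*(-1)^2 + 3*(-2)^2 + 2*(-1) + 12*(-2) + 28 = 15
Hessian is diagonal with entries 2, 6 > 0, so this is a minimum.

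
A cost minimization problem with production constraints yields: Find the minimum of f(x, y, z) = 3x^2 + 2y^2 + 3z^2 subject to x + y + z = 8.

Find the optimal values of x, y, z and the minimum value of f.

Using Lagrange multipliers on f = 3x^2 + 2y^2 + 3z^2 with constraint x + y + z = 8:
Conditions: 2*3*x = lambda, 2*2*y = lambda, 2*3*z = lambda
So x = lambda/6, y = lambda/4, z = lambda/6
Substituting into constraint: lambda * (7/12) = 8
lambda = 96/7
x = 16/7, y = 24/7, z = 16/7
Minimum value = 384/7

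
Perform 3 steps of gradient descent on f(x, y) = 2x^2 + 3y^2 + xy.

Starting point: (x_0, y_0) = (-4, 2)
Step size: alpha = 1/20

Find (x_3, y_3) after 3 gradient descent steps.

f(x,y) = 2x^2 + 3y^2 + xy
grad_x = 4x + 1y, grad_y = 6y + 1x
Step 1: grad = (-14, 8), (-33/10, 8/5)
Step 2: grad = (-58/5, 63/10), (-68/25, 257/200)
Step 3: grad = (-1919/200, 499/100), (-8961/4000, 2071/2000)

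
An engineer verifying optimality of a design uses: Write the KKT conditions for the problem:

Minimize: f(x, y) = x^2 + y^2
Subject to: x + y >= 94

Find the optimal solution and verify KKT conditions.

KKT conditions for min x^2 + y^2 s.t. x + y >= 94:
Stationarity: 2x = mu, 2y = mu
So x = y = mu/2.
Complementary slackness: mu*(x + y - 94) = 0
Primal feasibility: x + y >= 94; dual feasibility: mu >= 0
If mu = 0 then x = y = 0, but 0 + 0 < 94 is infeasible, so the constraint is active.
Constraint active: x + y = 2*(mu/2) = 94 => mu = 94
x = y = 47, f = 4418
Verify: stationarity 2*47 = 94 = mu; primal 47 + 47 = 94 >= 94; dual mu = 94 >= 0; complementary slackness 94*(94 - 94) = 0. All KKT conditions hold.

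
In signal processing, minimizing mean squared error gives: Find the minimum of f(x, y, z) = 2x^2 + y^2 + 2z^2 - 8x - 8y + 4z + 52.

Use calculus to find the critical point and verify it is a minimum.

f(x,y,z) = 2x^2 + y^2 + 2z^2 - 8x - 8y + 4z + 52
df/dx = 4x + (-8) = 0 => x = 2
df/dy = 2y + (-8) = 0 => y = 4
df/dz = 4z + (4) = 0 => z = -1
f(2,4,-1) = 2*(2)^2 + 1*(4)^2 + 2*(-1)^2 + -8*(2) + -8*(4) + 4*(-1) + 52 = 26
Hessian is diagonal with entries 4, 2, 4 > 0, confirmed minimum.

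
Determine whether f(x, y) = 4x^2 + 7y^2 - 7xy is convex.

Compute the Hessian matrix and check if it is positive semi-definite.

f(x,y) = 4x^2 + 7y^2 - 7xy
Hessian H = [[8, -7], [-7, 14]]
trace(H) = 22, det(H) = 63
Eigenvalues: (22 +/- sqrt(232)) / 2 = 18.62, 3.384
Since both eigenvalues > 0, f is convex.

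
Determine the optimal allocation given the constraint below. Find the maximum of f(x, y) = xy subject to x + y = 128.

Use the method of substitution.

Substitute y = 128 - x into f(x,y) = xy:
g(x) = x(128 - x) = 128x - x^2
g'(x) = 128 - 2x = 0  =>  x = 64
y = 128 - 64 = 64
Maximum value = 64 * 64 = 4096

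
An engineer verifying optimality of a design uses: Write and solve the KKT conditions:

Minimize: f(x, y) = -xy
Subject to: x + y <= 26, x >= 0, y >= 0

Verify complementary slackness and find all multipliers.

Problem: min -xy s.t. x + y <= 26 (multiplier lambda), x >= 0 (mu_x), y >= 0 (mu_y)
KKT stationarity: -y + lambda - mu_x = 0, -x + lambda - mu_y = 0, with lambda, mu_x, mu_y >= 0
Complementary slackness: lambda*(x + y - 26) = 0, mu_x*x = 0, mu_y*y = 0
If lambda = 0: y = -mu_x <= 0 and x = -mu_y <= 0 force x = y = 0 with f = 0; but x = y = 13 is feasible with f = -169 < 0, so this is not the minimum. Hence lambda > 0 and x + y = 26.
Try x > 0, y > 0 (so mu_x = mu_y = 0): y = lambda, x = lambda => x = y = lambda
x + y = 26 => 2*lambda = 26 => lambda = 13
x* = y* = 13 > 0, consistent with mu_x = mu_y = 0.
(Any feasible point with x = 0 or y = 0 has f = 0 > -169, so the minimum is not on those boundaries.)
min(-xy) = -169 (i.e. max xy = 169)
Multipliers: lambda = 13, mu_x = 0, mu_y = 0
Complementary slackness: lambda*(x + y - 26) = 13*(13 + 13 - 26) = 0, mu_x*x = 0*13 = 0, mu_y*y = 0*13 = 0. Satisfied.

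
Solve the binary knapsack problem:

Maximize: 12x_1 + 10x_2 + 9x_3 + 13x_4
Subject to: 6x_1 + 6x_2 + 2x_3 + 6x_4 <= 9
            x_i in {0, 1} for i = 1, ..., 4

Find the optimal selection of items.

Items: item 1 (v=12, w=6), item 2 (v=10, w=6), item 3 (v=9, w=2), item 4 (v=13, w=6)
Capacity: 9
Checking all 16 subsets (w = total weight, v = total value):
  {}: w = 0, v = 0
  {1}: w = 6, v = 12
  {2}: w = 6, v = 10
  {3}: w = 2, v = 9
  {4}: w = 6, v = 13
  {1, 2}: w = 12 > 9, infeasible
  {1, 3}: w = 8, v = 21
  {1, 4}: w = 12 > 9, infeasible
  {2, 3}: w = 8, v = 19
  {2, 4}: w = 12 > 9, infeasible
  {3, 4}: w = 8, v = 22
  {1, 2, 3}: w = 14 > 9, infeasible
  {1, 2, 4}: w = 18 > 9, infeasible
  {1, 3, 4}: w = 14 > 9, infeasible
  {2, 3, 4}: w = 14 > 9, infeasible
  {1, 2, 3, 4}: w = 20 > 9, infeasible
Best feasible subset: items [3, 4]
Total weight: 8 <= 9, total value: 22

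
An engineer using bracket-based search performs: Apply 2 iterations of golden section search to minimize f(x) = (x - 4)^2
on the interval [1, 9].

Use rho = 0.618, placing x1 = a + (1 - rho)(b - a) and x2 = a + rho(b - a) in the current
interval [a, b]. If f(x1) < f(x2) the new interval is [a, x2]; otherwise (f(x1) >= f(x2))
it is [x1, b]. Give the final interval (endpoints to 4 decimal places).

Golden section search for min of f(x) = (x - 4)^2 on [1, 9].
Each step: x1 = a + (1 - rho)(b - a), x2 = a + rho(b - a); if f(x1) < f(x2) keep [a, x2], otherwise keep [x1, b].
Step 1: [1.0000, 9.0000], x1=4.0560 (f=0.0031), x2=5.9440 (f=3.7791); f(x1) < f(x2) => keep [1.0000, 5.9440]
Step 2: [1.0000, 5.9440], x1=2.8886 (f=1.2352), x2=4.0554 (f=0.0031); f(x1) > f(x2) => keep [2.8886, 5.9440]
Final interval: [2.8886, 5.9440]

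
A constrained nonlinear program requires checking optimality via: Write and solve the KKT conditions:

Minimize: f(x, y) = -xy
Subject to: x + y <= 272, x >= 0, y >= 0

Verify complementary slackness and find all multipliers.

Problem: min -xy s.t. x + y <= 272 (multiplier lambda), x >= 0 (mu_x), y >= 0 (mu_y)
KKT stationarity: -y + lambda - mu_x = 0, -x + lambda - mu_y = 0, with lambda, mu_x, mu_y >= 0
Complementary slackness: lambda*(x + y - 272) = 0, mu_x*x = 0, mu_y*y = 0
If lambda = 0: y = -mu_x <= 0 and x = -mu_y <= 0 force x = y = 0 with f = 0; but x = y = 136 is feasible with f = -18496 < 0, so this is not the minimum. Hence lambda > 0 and x + y = 272.
Try x > 0, y > 0 (so mu_x = mu_y = 0): y = lambda, x = lambda => x = y = lambda
x + y = 272 => 2*lambda = 272 => lambda = 136
x* = y* = 136 > 0, consistent with mu_x = mu_y = 0.
(Any feasible point with x = 0 or y = 0 has f = 0 > -18496, so the minimum is not on those boundaries.)
min(-xy) = -18496 (i.e. max xy = 18496)
Multipliers: lambda = 136, mu_x = 0, mu_y = 0
Complementary slackness: lambda*(x + y - 272) = 136*(136 + 136 - 272) = 0, mu_x*x = 0*136 = 0, mu_y*y = 0*136 = 0. Satisfied.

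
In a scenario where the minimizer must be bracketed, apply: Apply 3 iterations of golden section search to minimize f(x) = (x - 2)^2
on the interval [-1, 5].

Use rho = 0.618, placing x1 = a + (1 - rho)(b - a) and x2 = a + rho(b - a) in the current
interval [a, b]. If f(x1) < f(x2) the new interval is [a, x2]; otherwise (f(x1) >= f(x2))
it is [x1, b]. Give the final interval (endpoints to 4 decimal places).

Golden section search for min of f(x) = (x - 2)^2 on [-1, 5].
Each step: x1 = a + (1 - rho)(b - a), x2 = a + rho(b - a); if f(x1) < f(x2) keep [a, x2], otherwise keep [x1, b].
Step 1: [-1.0000, 5.0000], x1=1.2920 (f=0.5013), x2=2.7080 (f=0.5013); f(x1) = f(x2) (tie, not '<') => keep [1.2920, 5.0000]
Step 2: [1.2920, 5.0000], x1=2.7085 (f=0.5019), x2=3.5835 (f=2.5076); f(x1) < f(x2) => keep [1.2920, 3.5835]
Step 3: [1.2920, 3.5835], x1=2.1674 (f=0.0280), x2=2.7082 (f=0.5015); f(x1) < f(x2) => keep [1.2920, 2.7082]
Final interval: [1.2920, 2.7082]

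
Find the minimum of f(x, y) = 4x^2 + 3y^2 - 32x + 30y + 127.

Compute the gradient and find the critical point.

f(x,y) = 4x^2 + 3y^2 - 32x + 30y + 127
df/dx = 8x + (-32) = 0  =>  x = 4
df/dy = 6y + (30) = 0  =>  y = -5
f(4, -5) = 4*(4)^2 + 3*(-5)^2 + -32*(4) + 30*(-5) + 127 = -12
Hessian is diagonal with entries 8, 6 > 0, so this is a minimum.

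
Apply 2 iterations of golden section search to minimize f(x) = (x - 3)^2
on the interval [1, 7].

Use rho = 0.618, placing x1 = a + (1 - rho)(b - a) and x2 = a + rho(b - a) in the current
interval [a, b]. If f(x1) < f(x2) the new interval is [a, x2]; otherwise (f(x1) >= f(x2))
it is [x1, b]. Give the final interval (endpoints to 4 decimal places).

Golden section search for min of f(x) = (x - 3)^2 on [1, 7].
Each step: x1 = a + (1 - rho)(b - a), x2 = a + rho(b - a); if f(x1) < f(x2) keep [a, x2], otherwise keep [x1, b].
Step 1: [1.0000, 7.0000], x1=3.2920 (f=0.0853), x2=4.7080 (f=2.9173); f(x1) < f(x2) => keep [1.0000, 4.7080]
Step 2: [1.0000, 4.7080], x1=2.4165 (f=0.3405), x2=3.2915 (f=0.0850); f(x1) > f(x2) => keep [2.4165, 4.7080]
Final interval: [2.4165, 4.7080]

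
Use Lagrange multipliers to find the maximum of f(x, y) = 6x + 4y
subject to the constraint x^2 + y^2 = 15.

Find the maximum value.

Set up Lagrange conditions: grad f = lambda * grad g
  6 = 2*lambda*x
  4 = 2*lambda*y
From these: x/y = 6/4, so x = 6t, y = 4t for some t.
Substitute into constraint: (6t)^2 + (4t)^2 = 15
  t^2 * 52 = 15
  t = sqrt(15/52)
Maximum = 6*x + 4*y = (6^2 + 4^2)*t = 52 * sqrt(15/52) = sqrt(780)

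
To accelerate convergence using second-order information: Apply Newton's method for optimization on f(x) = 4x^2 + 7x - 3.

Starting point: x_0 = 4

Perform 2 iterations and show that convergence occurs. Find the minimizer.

f(x) = 4x^2 + 7x - 3, f'(x) = 8x + (7), f''(x) = 8
Step 1: f'(4) = 39, x_1 = 4 - 39/8 = -7/8
Step 2: f'(-7/8) = 0, x_2 = -7/8 (converged)
Newton's method converges in 1 step for quadratics.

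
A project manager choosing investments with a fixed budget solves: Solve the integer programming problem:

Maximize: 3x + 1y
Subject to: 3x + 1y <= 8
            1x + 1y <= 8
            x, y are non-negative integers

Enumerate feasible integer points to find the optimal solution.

Constraint 1: 3x + 1y <= 8
Constraint 2: 1x + 1y <= 8
Feasible x range (need y >= 0): 0 <= x <= min(8/3, 8/1) => x in {0, ..., 2}.
Enumerate feasible integer points row by row (the coefficient of y is 1 > 0, so for each x the largest feasible y gives the best value):
  x = 0: y <= min((8 - 3*0)/1, (8 - 1*0)/1) => y in {0, ..., 8}; best 3*0 + 1*8 = 8
  x = 1: y <= min((8 - 3*1)/1, (8 - 1*1)/1) => y in {0, ..., 5}; best 3*1 + 1*5 = 8
  x = 2: y <= min((8 - 3*2)/1, (8 - 1*2)/1) => y in {0, ..., 2}; best 3*2 + 1*2 = 8
The maximum 3x + 1y = 8 is achieved at x = 0, y = 8.
(The same value 8 is also attained at (1, 5), (2, 2).)
Check: 3*0 + 1*8 = 8 <= 8 and 1*0 + 1*8 = 8 <= 8.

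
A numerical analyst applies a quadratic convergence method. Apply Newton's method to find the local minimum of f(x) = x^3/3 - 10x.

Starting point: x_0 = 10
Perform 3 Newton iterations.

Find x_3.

f(x) = x^3/3 - 10x
f'(x) = x^2 - 10, f''(x) = 2x
Newton update: x_{n+1} = x_n - (x_n^2 - 10)/(2*x_n)
Step 1: x_0 = 10, f'=90, f''=20, x_1 = 11/2
Step 2: x_1 = 11/2, f'=81/4, f''=11, x_2 = 161/44
Step 3: x_2 = 161/44, f'=6561/1936, f''=161/22, x_3 = 45281/14168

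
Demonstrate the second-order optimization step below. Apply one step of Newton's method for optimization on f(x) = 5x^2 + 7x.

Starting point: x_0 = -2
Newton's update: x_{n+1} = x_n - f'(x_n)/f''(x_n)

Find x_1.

f(x) = 5x^2 + 7x
f'(x) = 10x + (7), f''(x) = 10
Newton step: x_1 = x_0 - f'(x_0)/f''(x_0)
f'(-2) = -13
x_1 = -2 - -13/10 = -7/10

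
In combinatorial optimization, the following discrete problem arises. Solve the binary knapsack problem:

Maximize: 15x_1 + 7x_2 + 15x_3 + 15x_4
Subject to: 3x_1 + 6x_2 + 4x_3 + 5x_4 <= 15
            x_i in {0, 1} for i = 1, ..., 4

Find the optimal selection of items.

Items: item 1 (v=15, w=3), item 2 (v=7, w=6), item 3 (v=15, w=4), item 4 (v=15, w=5)
Capacity: 15
Checking all 16 subsets (w = total weight, v = total value):
  {}: w = 0, v = 0
  {1}: w = 3, v = 15
  {2}: w = 6, v = 7
  {3}: w = 4, v = 15
  {4}: w = 5, v = 15
  {1, 2}: w = 9, v = 22
  {1, 3}: w = 7, v = 30
  {1, 4}: w = 8, v = 30
  {2, 3}: w = 10, v = 22
  {2, 4}: w = 11, v = 22
  {3, 4}: w = 9, v = 30
  {1, 2, 3}: w = 13, v = 37
  {1, 2, 4}: w = 14, v = 37
  {1, 3, 4}: w = 12, v = 45
  {2, 3, 4}: w = 15, v = 37
  {1, 2, 3, 4}: w = 18 > 15, infeasible
Best feasible subset: items [1, 3, 4]
Total weight: 12 <= 15, total value: 45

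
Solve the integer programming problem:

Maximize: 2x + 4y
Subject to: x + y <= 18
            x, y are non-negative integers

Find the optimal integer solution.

Objective: 2x + 4y, constraint: x + y <= 18
Coefficient of y is 4 > coefficient of x is 2, so allocate the entire budget to y.
Optimal: x = 0, y = 18, value = 72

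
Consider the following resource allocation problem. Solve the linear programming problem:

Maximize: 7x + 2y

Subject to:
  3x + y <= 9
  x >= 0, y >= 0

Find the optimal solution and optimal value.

The feasible region has vertices at [(0, 0), (3, 0), (0, 9)].
Checking objective 7x + 2y at each vertex:
  (0, 0): 7*0 + 2*0 = 0
  (3, 0): 7*3 + 2*0 = 21
  (0, 9): 7*0 + 2*9 = 18
Maximum is 21 at (3, 0).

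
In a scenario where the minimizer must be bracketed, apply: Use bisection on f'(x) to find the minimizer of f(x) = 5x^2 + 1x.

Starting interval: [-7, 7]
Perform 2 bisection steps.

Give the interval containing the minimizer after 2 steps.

Finding critical point of f(x) = 5x^2 + 1x using bisection on f'(x) = 10x + 1.
f'(x) = 0 when x = -1/10.
Starting interval: [-7, 7]
Step 1: mid = 0, f'(mid) = 1, new interval = [-7, 0]
Step 2: mid = -7/2, f'(mid) = -34, new interval = [-7/2, 0]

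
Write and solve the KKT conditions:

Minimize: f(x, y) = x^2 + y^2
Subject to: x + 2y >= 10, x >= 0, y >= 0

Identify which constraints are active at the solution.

KKT conditions for min x^2 + y^2 s.t. 1x + 2y >= 10, x >= 0, y >= 0:
Stationarity: 2x = mu*1 + mu_x, 2y = mu*2 + mu_y, with mu, mu_x, mu_y >= 0
Complementary slackness: mu*(x + 2y - 10) = 0, mu_x*x = 0, mu_y*y = 0
(0, 0) is infeasible (1*0 + 2*0 < 10), so if mu = 0 stationarity would force x = mu_x/2 >= 0, y = mu_y/2 >= 0 with mu_x*x = mu_y*y = 0, i.e. x = y = 0: contradiction. Hence mu > 0 and x + 2y = 10 is active.
Try x > 0, y > 0 (so mu_x = mu_y = 0): x = 1*mu/2, y = 2*mu/2
Substitute: 1*(1*mu/2) + 2*(2*mu/2) = 10
  mu*5/2 = 10 => mu = 4
x* = 2 > 0, y* = 4 > 0, consistent with mu_x = mu_y = 0.
f is convex and the constraints are linear, so this KKT point is the global minimum.
f* = 20
Active constraints: x + 2y >= 10 (holds with equality, mu = 4 > 0); x >= 0 and y >= 0 are inactive (mu_x = mu_y = 0).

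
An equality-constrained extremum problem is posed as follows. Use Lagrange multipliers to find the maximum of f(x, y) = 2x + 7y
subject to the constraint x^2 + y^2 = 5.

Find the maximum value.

Set up Lagrange conditions: grad f = lambda * grad g
  2 = 2*lambda*x
  7 = 2*lambda*y
From these: x/y = 2/7, so x = 2t, y = 7t for some t.
Substitute into constraint: (2t)^2 + (7t)^2 = 5
  t^2 * 53 = 5
  t = sqrt(5/53)
Maximum = 2*x + 7*y = (2^2 + 7^2)*t = 53 * sqrt(5/53) = sqrt(265)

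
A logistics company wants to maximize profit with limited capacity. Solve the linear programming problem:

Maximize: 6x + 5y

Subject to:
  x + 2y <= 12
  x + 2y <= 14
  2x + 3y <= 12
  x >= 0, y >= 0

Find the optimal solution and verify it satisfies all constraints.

Feasible vertices: (0, 0), (0, 4), (6, 0)
Objective 6x + 5y at each vertex:
  (0, 0): 0
  (0, 4): 20
  (6, 0): 36
Maximum is 36 at (6, 0).
Verify constraints at (x, y) = (6, 0):
  1*6 + 2*0 = 6 <= 12
  1*6 + 2*0 = 6 <= 14
  2*6 + 3*0 = 12 <= 12 (active)
  x = 6 >= 0, y = 0 >= 0. All constraints satisfied.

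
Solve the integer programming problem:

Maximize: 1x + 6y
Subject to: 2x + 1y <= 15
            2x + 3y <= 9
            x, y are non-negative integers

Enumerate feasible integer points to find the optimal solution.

Constraint 1: 2x + 1y <= 15
Constraint 2: 2x + 3y <= 9
Feasible x range (need y >= 0): 0 <= x <= min(15/2, 9/2) => x in {0, ..., 4}.
Enumerate feasible integer points row by row (the coefficient of y is 6 > 0, so for each x the largest feasible y gives the best value):
  x = 0: y <= min((15 - 2*0)/1, (9 - 2*0)/3) => y in {0, ..., 3}; best 1*0 + 6*3 = 18
  x = 1: y <= min((15 - 2*1)/1, (9 - 2*1)/3) => y in {0, ..., 2}; best 1*1 + 6*2 = 13
  x = 2: y <= min((15 - 2*2)/1, (9 - 2*2)/3) => y in {0, ..., 1}; best 1*2 + 6*1 = 8
  x = 3: y <= min((15 - 2*3)/1, (9 - 2*3)/3) => y in {0, ..., 1}; best 1*3 + 6*1 = 9
  x = 4: y <= min((15 - 2*4)/1, (9 - 2*4)/3) => y in {0}; best 1*4 + 6*0 = 4
The maximum 1x + 6y = 18 is achieved at x = 0, y = 3.
Check: 2*0 + 1*3 = 3 <= 15 and 2*0 + 3*3 = 9 <= 9.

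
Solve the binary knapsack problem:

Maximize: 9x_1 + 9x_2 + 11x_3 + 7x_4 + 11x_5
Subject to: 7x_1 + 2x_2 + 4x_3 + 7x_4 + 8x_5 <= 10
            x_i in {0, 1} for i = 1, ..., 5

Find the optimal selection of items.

Items: item 1 (v=9, w=7), item 2 (v=9, w=2), item 3 (v=11, w=4), item 4 (v=7, w=7), item 5 (v=11, w=8)
Capacity: 10
Checking all 32 subsets (w = total weight, v = total value):
  {}: w = 0, v = 0
  {1}: w = 7, v = 9
  {2}: w = 2, v = 9
  {3}: w = 4, v = 11
  {4}: w = 7, v = 7
  {5}: w = 8, v = 11
  {1, 2}: w = 9, v = 18
  {1, 3}: w = 11 > 10, infeasible
  {1, 4}: w = 14 > 10, infeasible
  {1, 5}: w = 15 > 10, infeasible
  {2, 3}: w = 6, v = 20
  {2, 4}: w = 9, v = 16
  {2, 5}: w = 10, v = 20
  {3, 4}: w = 11 > 10, infeasible
  {3, 5}: w = 12 > 10, infeasible
  {4, 5}: w = 15 > 10, infeasible
  {1, 2, 3}: w = 13 > 10, infeasible
  {1, 2, 4}: w = 16 > 10, infeasible
  {1, 2, 5}: w = 17 > 10, infeasible
  {1, 3, 4}: w = 18 > 10, infeasible
  {1, 3, 5}: w = 19 > 10, infeasible
  {1, 4, 5}: w = 22 > 10, infeasible
  {2, 3, 4}: w = 13 > 10, infeasible
  {2, 3, 5}: w = 14 > 10, infeasible
  {2, 4, 5}: w = 17 > 10, infeasible
  {3, 4, 5}: w = 19 > 10, infeasible
  {1, 2, 3, 4}: w = 20 > 10, infeasible
  {1, 2, 3, 5}: w = 21 > 10, infeasible
  {1, 2, 4, 5}: w = 24 > 10, infeasible
  {1, 3, 4, 5}: w = 26 > 10, infeasible
  {2, 3, 4, 5}: w = 21 > 10, infeasible
  {1, 2, 3, 4, 5}: w = 28 > 10, infeasible
Best feasible subset: items [2, 3]
(The same value 20 is also attained by {2, 5}.)
Total weight: 6 <= 10, total value: 20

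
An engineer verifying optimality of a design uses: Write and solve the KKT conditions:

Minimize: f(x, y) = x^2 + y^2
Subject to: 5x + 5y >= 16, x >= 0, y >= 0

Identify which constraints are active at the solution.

KKT conditions for min x^2 + y^2 s.t. 5x + 5y >= 16, x >= 0, y >= 0:
Stationarity: 2x = mu*5 + mu_x, 2y = mu*5 + mu_y, with mu, mu_x, mu_y >= 0
Complementary slackness: mu*(5x + 5y - 16) = 0, mu_x*x = 0, mu_y*y = 0
(0, 0) is infeasible (5*0 + 5*0 < 16), so if mu = 0 stationarity would force x = mu_x/2 >= 0, y = mu_y/2 >= 0 with mu_x*x = mu_y*y = 0, i.e. x = y = 0: contradiction. Hence mu > 0 and 5x + 5y = 16 is active.
Try x > 0, y > 0 (so mu_x = mu_y = 0): x = 5*mu/2, y = 5*mu/2
Substitute: 5*(5*mu/2) + 5*(5*mu/2) = 16
  mu*50/2 = 16 => mu = 16/25
x* = 8/5 > 0, y* = 8/5 > 0, consistent with mu_x = mu_y = 0.
f is convex and the constraints are linear, so this KKT point is the global minimum.
f* = 128/25
Active constraints: 5x + 5y >= 16 (holds with equality, mu = 16/25 > 0); x >= 0 and y >= 0 are inactive (mu_x = mu_y = 0).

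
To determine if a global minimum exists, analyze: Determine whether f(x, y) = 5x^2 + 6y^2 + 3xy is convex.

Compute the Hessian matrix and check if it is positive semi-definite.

f(x,y) = 5x^2 + 6y^2 + 3xy
Hessian H = [[10, 3], [3, 12]]
trace(H) = 22, det(H) = 111
Eigenvalues: (22 +/- sqrt(40)) / 2 = 14.16, 7.838
Since both eigenvalues > 0, f is convex.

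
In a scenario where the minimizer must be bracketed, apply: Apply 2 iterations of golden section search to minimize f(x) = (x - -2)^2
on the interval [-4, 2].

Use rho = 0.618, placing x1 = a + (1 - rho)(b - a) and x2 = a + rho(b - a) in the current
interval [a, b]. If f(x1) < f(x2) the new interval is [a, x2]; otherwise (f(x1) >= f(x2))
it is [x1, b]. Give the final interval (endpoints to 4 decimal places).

Golden section search for min of f(x) = (x - -2)^2 on [-4, 2].
Each step: x1 = a + (1 - rho)(b - a), x2 = a + rho(b - a); if f(x1) < f(x2) keep [a, x2], otherwise keep [x1, b].
Step 1: [-4.0000, 2.0000], x1=-1.7080 (f=0.0853), x2=-0.2920 (f=2.9173); f(x1) < f(x2) => keep [-4.0000, -0.2920]
Step 2: [-4.0000, -0.2920], x1=-2.5835 (f=0.3405), x2=-1.7085 (f=0.0850); f(x1) > f(x2) => keep [-2.5835, -0.2920]
Final interval: [-2.5835, -0.2920]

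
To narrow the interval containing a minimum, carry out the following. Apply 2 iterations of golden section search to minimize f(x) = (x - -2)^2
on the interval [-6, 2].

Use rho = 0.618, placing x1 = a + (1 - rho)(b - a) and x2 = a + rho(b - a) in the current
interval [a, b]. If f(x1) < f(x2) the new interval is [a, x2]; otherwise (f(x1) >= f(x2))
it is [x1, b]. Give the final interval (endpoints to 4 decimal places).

Golden section search for min of f(x) = (x - -2)^2 on [-6, 2].
Each step: x1 = a + (1 - rho)(b - a), x2 = a + rho(b - a); if f(x1) < f(x2) keep [a, x2], otherwise keep [x1, b].
Step 1: [-6.0000, 2.0000], x1=-2.9440 (f=0.8911), x2=-1.0560 (f=0.8911); f(x1) = f(x2) (tie, not '<') => keep [-2.9440, 2.0000]
Step 2: [-2.9440, 2.0000], x1=-1.0554 (f=0.8923), x2=0.1114 (f=4.4580); f(x1) < f(x2) => keep [-2.9440, 0.1114]
Final interval: [-2.9440, 0.1114]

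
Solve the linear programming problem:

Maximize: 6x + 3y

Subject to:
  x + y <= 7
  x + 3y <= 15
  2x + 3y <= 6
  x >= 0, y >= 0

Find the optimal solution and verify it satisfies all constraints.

Feasible vertices: (0, 0), (0, 2), (3, 0)
Objective 6x + 3y at each vertex:
  (0, 0): 0
  (0, 2): 6
  (3, 0): 18
Maximum is 18 at (3, 0).
Verify constraints at (x, y) = (3, 0):
  1*3 + 1*0 = 3 <= 7
  1*3 + 3*0 = 3 <= 15
  2*3 + 3*0 = 6 <= 6 (active)
  x = 3 >= 0, y = 0 >= 0. All constraints satisfied.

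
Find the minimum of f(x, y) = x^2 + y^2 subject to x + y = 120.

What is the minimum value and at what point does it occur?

Substitute y = 120 - x into f(x,y) = x^2 + y^2:
g(x) = x^2 + (120 - x)^2 = 2x^2 - 240x + 14400
g'(x) = 4x - 240 = 0  =>  x = 60
y = 120 - 60 = 60
Minimum value = 60^2 + 60^2 = 7200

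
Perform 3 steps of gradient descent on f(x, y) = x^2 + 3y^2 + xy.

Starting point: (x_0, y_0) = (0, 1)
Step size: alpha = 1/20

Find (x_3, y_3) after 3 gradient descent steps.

f(x,y) = x^2 + 3y^2 + xy
grad_x = 2x + 1y, grad_y = 6y + 1x
Step 1: grad = (1, 6), (-1/20, 7/10)
Step 2: grad = (3/5, 83/20), (-2/25, 197/400)
Step 3: grad = (133/400, 23/8), (-773/8000, 279/800)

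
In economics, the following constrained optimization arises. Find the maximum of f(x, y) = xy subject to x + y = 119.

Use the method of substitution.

Substitute y = 119 - x into f(x,y) = xy:
g(x) = x(119 - x) = 119x - x^2
g'(x) = 119 - 2x = 0  =>  x = 119/2
y = 119 - 119/2 = 119/2
Maximum value = (119/2) * (119/2) = 14161/4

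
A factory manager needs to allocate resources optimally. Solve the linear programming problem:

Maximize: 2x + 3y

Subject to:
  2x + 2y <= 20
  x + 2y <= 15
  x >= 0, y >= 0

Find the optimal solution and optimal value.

Feasible vertices: (0, 0), (0, 15/2), (5, 5), (10, 0)
Objective 2x + 3y at each:
  (0, 0): 0
  (0, 15/2): 45/2
  (5, 5): 25
  (10, 0): 20
Maximum is 25 at (5, 5).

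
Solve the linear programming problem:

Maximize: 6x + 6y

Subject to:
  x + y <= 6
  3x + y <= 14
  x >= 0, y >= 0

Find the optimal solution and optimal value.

Feasible vertices: (0, 0), (0, 6), (4, 2), (14/3, 0)
Objective 6x + 6y at each:
  (0, 0): 0
  (0, 6): 36
  (4, 2): 36
  (14/3, 0): 28
Maximum is 36 at (0, 6).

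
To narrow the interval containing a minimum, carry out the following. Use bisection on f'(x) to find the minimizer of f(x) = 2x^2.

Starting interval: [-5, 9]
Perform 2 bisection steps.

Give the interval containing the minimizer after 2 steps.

Finding critical point of f(x) = 2x^2 using bisection on f'(x) = 4x + 0.
f'(x) = 0 when x = 0.
Starting interval: [-5, 9]
Step 1: mid = 2, f'(mid) = 8, new interval = [-5, 2]
Step 2: mid = -3/2, f'(mid) = -6, new interval = [-3/2, 2]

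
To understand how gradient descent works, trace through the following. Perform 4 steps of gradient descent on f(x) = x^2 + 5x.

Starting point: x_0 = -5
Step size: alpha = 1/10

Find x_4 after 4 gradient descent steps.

f(x) = x^2 + 5x, f'(x) = 2x + (5)
Step 1: f'(-5) = -5, x_1 = -5 - 1/10 * -5 = -9/2
Step 2: f'(-9/2) = -4, x_2 = -9/2 - 1/10 * -4 = -41/10
Step 3: f'(-41/10) = -16/5, x_3 = -41/10 - 1/10 * -16/5 = -189/50
Step 4: f'(-189/50) = -64/25, x_4 = -189/50 - 1/10 * -64/25 = -881/250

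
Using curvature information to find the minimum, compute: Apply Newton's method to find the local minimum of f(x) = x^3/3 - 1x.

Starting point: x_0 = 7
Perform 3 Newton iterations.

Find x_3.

f(x) = x^3/3 - 1x
f'(x) = x^2 - 1, f''(x) = 2x
Newton update: x_{n+1} = x_n - (x_n^2 - 1)/(2*x_n)
Step 1: x_0 = 7, f'=48, f''=14, x_1 = 25/7
Step 2: x_1 = 25/7, f'=576/49, f''=50/7, x_2 = 337/175
Step 3: x_2 = 337/175, f'=82944/30625, f''=674/175, x_3 = 72097/58975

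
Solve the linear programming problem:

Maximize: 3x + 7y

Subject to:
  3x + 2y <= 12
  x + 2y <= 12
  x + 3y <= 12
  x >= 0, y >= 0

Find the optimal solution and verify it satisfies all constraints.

Feasible vertices: (0, 0), (0, 4), (12/7, 24/7), (4, 0)
Objective 3x + 7y at each vertex:
  (0, 0): 0
  (0, 4): 28
  (12/7, 24/7): 204/7
  (4, 0): 12
Maximum is 204/7 at (12/7, 24/7).
Verify constraints at (x, y) = (12/7, 24/7):
  3*(12/7) + 2*(24/7) = 12 <= 12 (active)
  1*(12/7) + 2*(24/7) = 60/7 <= 12
  1*(12/7) + 3*(24/7) = 12 <= 12 (active)
  x = 12/7 >= 0, y = 24/7 >= 0. All constraints satisfied.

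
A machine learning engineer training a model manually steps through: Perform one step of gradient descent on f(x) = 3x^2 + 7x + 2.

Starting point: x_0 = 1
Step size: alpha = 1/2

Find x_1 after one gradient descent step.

f(x) = 3x^2 + 7x + 2
f'(x) = 6x + 7
f'(1) = 6*1 + (7) = 13
x_1 = x_0 - alpha * f'(x_0) = 1 - 1/2 * 13 = -11/2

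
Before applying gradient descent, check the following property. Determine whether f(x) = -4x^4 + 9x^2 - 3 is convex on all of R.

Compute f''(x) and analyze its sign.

f(x) = -4x^4 + 9x^2 - 3
f'(x) = -16x^3 + 18x
f''(x) = -48x^2 + 18
f''(x) = -48x^2 + 18 -> -inf as |x| -> inf
Therefore, f is not globally convex on R.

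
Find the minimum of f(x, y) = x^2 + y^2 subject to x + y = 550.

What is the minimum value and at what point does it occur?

Substitute y = 550 - x into f(x,y) = x^2 + y^2:
g(x) = x^2 + (550 - x)^2 = 2x^2 - 1100x + 302500
g'(x) = 4x - 1100 = 0  =>  x = 275
y = 550 - 275 = 275
Minimum value = 275^2 + 275^2 = 151250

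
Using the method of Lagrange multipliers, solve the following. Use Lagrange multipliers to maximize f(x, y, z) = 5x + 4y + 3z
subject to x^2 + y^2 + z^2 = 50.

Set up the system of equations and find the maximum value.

Lagrange conditions: 5 = 2*lambda*x, 4 = 2*lambda*y, 3 = 2*lambda*z
So x:5 = y:4 = z:3, i.e. x = 5t, y = 4t, z = 3t
Constraint: t^2*(5^2 + 4^2 + 3^2) = 50
  t^2 * 50 = 50  =>  t = sqrt(1)
Maximum = 5*5t + 4*4t + 3*3t = 50*sqrt(1) = 50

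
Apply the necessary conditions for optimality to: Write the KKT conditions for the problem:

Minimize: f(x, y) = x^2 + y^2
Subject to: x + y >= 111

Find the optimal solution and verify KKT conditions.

KKT conditions for min x^2 + y^2 s.t. x + y >= 111:
Stationarity: 2x = mu, 2y = mu
So x = y = mu/2.
Complementary slackness: mu*(x + y - 111) = 0
Primal feasibility: x + y >= 111; dual feasibility: mu >= 0
If mu = 0 then x = y = 0, but 0 + 0 < 111 is infeasible, so the constraint is active.
Constraint active: x + y = 2*(mu/2) = 111 => mu = 111
x = y = 111/2, f = 12321/2
Verify: stationarity 2*(111/2) = 111 = mu; primal 111/2 + 111/2 = 111 >= 111; dual mu = 111 >= 0; complementary slackness 111*(111 - 111) = 0. All KKT conditions hold.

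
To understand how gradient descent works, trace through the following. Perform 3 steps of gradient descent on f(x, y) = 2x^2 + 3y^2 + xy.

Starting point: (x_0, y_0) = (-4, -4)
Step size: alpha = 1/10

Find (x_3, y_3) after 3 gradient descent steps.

f(x,y) = 2x^2 + 3y^2 + xy
grad_x = 4x + 1y, grad_y = 6y + 1x
Step 1: grad = (-20, -28), (-2, -6/5)
Step 2: grad = (-46/5, -46/5), (-27/25, -7/25)
Step 3: grad = (-23/5, -69/25), (-31/50, -1/250)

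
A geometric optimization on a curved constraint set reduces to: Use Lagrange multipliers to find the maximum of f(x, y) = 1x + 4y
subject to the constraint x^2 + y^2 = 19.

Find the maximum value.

Set up Lagrange conditions: grad f = lambda * grad g
  1 = 2*lambda*x
  4 = 2*lambda*y
From these: x/y = 1/4, so x = 1t, y = 4t for some t.
Substitute into constraint: (1t)^2 + (4t)^2 = 19
  t^2 * 17 = 19
  t = sqrt(19/17)
Maximum = 1*x + 4*y = (1^2 + 4^2)*t = 17 * sqrt(19/17) = sqrt(323)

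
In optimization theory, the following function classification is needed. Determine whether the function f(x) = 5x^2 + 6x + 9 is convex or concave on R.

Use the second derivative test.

f(x) = 5x^2 + 6x + 9
f'(x) = 10x + 6
f''(x) = 10
Since f''(x) = 10 > 0 for all x, f is convex on R.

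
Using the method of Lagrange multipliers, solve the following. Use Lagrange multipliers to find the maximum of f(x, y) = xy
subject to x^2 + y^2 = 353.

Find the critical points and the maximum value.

Lagrange conditions: y = 2*lambda*x and x = 2*lambda*y
If x = 0 then y = 0, violating the constraint, so x, y != 0.
Dividing: y/x = x/y => x^2 = y^2 => y = x or y = -x
Constraint: 2x^2 = 353 => x^2 = 353/2 => x = +/-sqrt(353/2)
Critical points: (sqrt(353/2), sqrt(353/2)), (-sqrt(353/2), -sqrt(353/2)), (sqrt(353/2), -sqrt(353/2)), (-sqrt(353/2), sqrt(353/2))
  y = x:  xy = x^2 = 353/2  at (sqrt(353/2), sqrt(353/2)) and (-sqrt(353/2), -sqrt(353/2))
  y = -x: xy = -x^2 = -353/2 at (sqrt(353/2), -sqrt(353/2)) and (-sqrt(353/2), sqrt(353/2))
Maximum xy = 353/2 at (sqrt(353/2), sqrt(353/2)) and (-sqrt(353/2), -sqrt(353/2))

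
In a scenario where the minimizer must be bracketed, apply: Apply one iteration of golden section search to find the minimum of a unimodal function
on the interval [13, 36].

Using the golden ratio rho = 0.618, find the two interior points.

Golden section search on [13, 36].
Golden ratio rho = 0.618 (approx).
Interior points:
  x_1 = 13 + (1-0.618)*23 = 21.7860
  x_2 = 13 + 0.618*23 = 27.2140
Compare f(x_1) and f(x_2) to determine which subinterval to keep.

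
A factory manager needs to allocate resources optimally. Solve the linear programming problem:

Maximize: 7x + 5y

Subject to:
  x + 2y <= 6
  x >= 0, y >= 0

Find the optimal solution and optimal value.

The feasible region has vertices at [(0, 0), (6, 0), (0, 3)].
Checking objective 7x + 5y at each vertex:
  (0, 0): 7*0 + 5*0 = 0
  (6, 0): 7*6 + 5*0 = 42
  (0, 3): 7*0 + 5*3 = 15
Maximum is 42 at (6, 0).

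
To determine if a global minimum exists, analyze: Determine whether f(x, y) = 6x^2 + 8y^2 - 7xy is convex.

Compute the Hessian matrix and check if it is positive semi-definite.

f(x,y) = 6x^2 + 8y^2 - 7xy
Hessian H = [[12, -7], [-7, 16]]
trace(H) = 28, det(H) = 143
Eigenvalues: (28 +/- sqrt(212)) / 2 = 21.28, 6.72
Since both eigenvalues > 0, f is convex.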